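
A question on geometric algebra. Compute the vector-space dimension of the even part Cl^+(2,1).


Even subalgebra dimension = 2^(n-1)
n = 2 + 1 = 3
2^(3 - 1) = 2^2 = 4
Verification: sum of C(3,k) for even k = 1 + 3 = 4
Result = 4


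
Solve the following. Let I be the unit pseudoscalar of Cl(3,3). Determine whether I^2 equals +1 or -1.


The pseudoscalar I = e1...e_n (product of all n generators) of Cl(p,q) satisfies I^2 = (-1)^(q + n(n-1)/2).
p = 3, q = 3, n = p + q = 6
n(n-1)/2 = 6 * 5 / 2 = 15
Exponent = q + n(n-1)/2 = 3 + 15 = 18
I^2 = (-1)^18 = +1


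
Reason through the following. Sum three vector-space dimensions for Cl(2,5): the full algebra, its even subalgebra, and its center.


n = 2 + 5 = 7
Total dim = 2^7 = 128
Even subalgebra dim = 2^6 = 64
n is odd, so center dim = 2
Sum = 128 + 64 + 2 = 194


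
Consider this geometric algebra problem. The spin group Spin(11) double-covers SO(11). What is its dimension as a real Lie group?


Spin(n) double-covers SO(n); both have Lie algebra so(n) of dimension n(n-1)/2.
n = 11
n(n-1) = 11 * 10 = 110
dim Spin(11) = 110/2 = 55


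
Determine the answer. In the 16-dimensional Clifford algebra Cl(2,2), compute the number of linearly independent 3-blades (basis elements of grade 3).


Number of grade-k basis blades in Cl(p,q) with n = p + q is C(n, k).
n = 2 + 2 = 4
C(4, 3) = 4! / (3! * 1!)
= 24 / (6 * 1)
= 4


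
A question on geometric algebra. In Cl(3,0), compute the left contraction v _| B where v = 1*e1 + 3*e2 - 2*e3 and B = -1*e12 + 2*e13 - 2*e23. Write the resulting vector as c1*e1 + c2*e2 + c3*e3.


Left contraction v _| B = <vB>_1 (grade-1 part of the geometric product vB).
Using e1_|e12 = e2, e2_|e12 = -e1, e1_|e13 = e3, e3_|e13 = -e1, e2_|e23 = e3, e3_|e23 = -e2:
e1 coeff: -v2*b12 - v3*b13 = -(3)*(-1) - (-2)*(2) = 7
e2 coeff: v1*b12 - v3*b23 = (1)*(-1) - (-2)*(-2) = -5
e3 coeff: v1*b13 + v2*b23 = (1)*(2) + (3)*(-2) = -4
v _| B = 7*e1 - 5*e2 - 4*e3


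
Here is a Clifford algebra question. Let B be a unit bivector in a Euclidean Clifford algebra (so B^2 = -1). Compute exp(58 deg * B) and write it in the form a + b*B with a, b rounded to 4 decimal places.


For a unit bivector B with B^2 = -1, the exponential series gives
e^(theta*B) = cos(theta) + sin(theta)*B (the GA analogue of Euler's formula).
theta = 58 degrees = 1.012291 rad
cos(58 deg) = 0.5299
sin(58 deg) = 0.8480
exp(theta*B) = 0.5299 + 0.8480*B


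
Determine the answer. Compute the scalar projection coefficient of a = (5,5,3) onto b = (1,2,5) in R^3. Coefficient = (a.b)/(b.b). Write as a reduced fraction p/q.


Projection coefficient = (a . b) / (b . b)
a . b = 5*1 + 5*2 + 3*5
= 5 + 10 + 15 = 30
b . b = 1^2 + 2^2 + 5^2
= 1 + 4 + 25 = 30
Coefficient = 30/30
In lowest terms: 1/1


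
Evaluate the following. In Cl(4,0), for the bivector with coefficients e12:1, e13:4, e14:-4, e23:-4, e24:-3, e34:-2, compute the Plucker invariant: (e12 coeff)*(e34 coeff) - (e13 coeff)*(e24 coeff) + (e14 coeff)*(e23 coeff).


Plucker relation: af - be + cd
a*f = 1*(-2) = -2
b*e = 4*(-3) = -12
c*d = (-4)*(-4) = 16
af - be + cd = -2 - (-12) + 16
= 26


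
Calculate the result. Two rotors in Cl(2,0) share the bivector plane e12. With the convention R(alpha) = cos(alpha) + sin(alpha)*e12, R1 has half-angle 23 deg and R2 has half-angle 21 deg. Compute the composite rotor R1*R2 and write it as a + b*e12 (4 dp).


Same-plane rotors commute and their half-angles add:
R1*R2 = cos(a1 + a2) + sin(a1 + a2)*e12.
a1 + a2 = 23 + 21 = 44 deg
cos(44 deg) = 0.7193
sin(44 deg) = 0.6947
R1*R2 = 0.7193 + 0.6947*e12


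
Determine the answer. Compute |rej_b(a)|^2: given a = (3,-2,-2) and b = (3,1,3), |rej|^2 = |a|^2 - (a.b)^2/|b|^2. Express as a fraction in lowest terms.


|a|^2 = 3^2 + (-2)^2 + (-2)^2 = 17
|b|^2 = 3^2 + 1^2 + 3^2 = 19
a . b = 3*3 + (-2)*1 + (-2)*3 = 1
(a.b)^2 = 1^2 = 1
|rej|^2 = 17 - 1/19
= (323 - 1)/19
= 322/19
In lowest terms: 322/19


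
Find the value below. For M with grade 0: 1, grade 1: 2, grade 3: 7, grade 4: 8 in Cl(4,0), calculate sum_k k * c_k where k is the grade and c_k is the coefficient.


Grade-weighted sum = sum of grade_k * coefficient_k
0*1 = 0
1*2 = 2
3*7 = 21
4*8 = 32
Total = 0 + 2 + 21 + 32 = 55


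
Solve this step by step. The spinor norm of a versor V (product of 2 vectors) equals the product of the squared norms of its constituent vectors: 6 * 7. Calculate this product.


Spinor norm N(V) = |v1|^2 * |v2|^2 * ... * |v2|^2
= 6 * 7
Running product: 6, 42
N(V) = 42


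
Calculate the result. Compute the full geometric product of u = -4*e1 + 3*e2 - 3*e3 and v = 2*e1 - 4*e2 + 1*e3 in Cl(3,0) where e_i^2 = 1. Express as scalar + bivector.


In Cl(3,0): e_i^2 = 1, e_ie_j = -e_je_i for i != j.
Scalar part = u . v = (-4)*2 + 3*(-4) + (-3)*1
= -8 + (-12) + (-3) = -23
e12 coeff = (-4)*(-4) - 3*2 = 16 - 6 = 10
e13 coeff = (-4)*1 - (-3)*2 = -4 - (-6) = 2
e23 coeff = 3*1 - (-3)*(-4) = 3 - 12 = -9
uv = -23 + 10*e12 + 2*e13 - 9*e23


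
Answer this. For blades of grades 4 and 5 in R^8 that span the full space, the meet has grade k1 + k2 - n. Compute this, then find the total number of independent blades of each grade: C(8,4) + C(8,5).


Meet grade = grade(A) + grade(B) - n
= 4 + 5 - 8 = 1
C(8,4) = 70
C(8,5) = 56
dim_A + dim_B = 70 + 56 = 126


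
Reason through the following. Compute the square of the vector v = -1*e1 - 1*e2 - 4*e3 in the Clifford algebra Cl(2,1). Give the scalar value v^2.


v^2 = sum of c_i^2 * e_i^2
Positive signature terms (e_i^2 = +1): (-1)^2 + (-1)^2 = 2
Negative signature terms (e_j^2 = -1): (-4)^2 = 16
v^2 = 2 - 16 = -14


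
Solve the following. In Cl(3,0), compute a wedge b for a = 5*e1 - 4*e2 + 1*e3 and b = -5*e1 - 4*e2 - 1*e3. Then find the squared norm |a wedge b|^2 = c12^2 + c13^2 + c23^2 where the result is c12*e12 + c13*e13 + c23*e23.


a wedge b = (a1*b2 - a2*b1)*e12 + (a1*b3 - a3*b1)*e13 + (a2*b3 - a3*b2)*e23
e12 coeff: 5*(-4) - (-4)*(-5) = -20 - 20 = -40
e13 coeff: 5*(-1) - 1*(-5) = -5 - (-5) = 0
e23 coeff: (-4)*(-1) - 1*(-4) = 4 - (-4) = 8
|a wedge b|^2 = (-40)^2 + 0^2 + 8^2
= 1600 + 0 + 64
= 1664


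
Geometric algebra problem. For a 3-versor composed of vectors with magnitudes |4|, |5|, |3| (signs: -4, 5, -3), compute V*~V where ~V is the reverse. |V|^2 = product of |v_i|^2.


Each vector v_i has |v_i|^2 = s_i^2
Squared scales: (-4)^2 = 16, 5^2 = 25, (-3)^2 = 9
|V|^2 = 16 * 25 * 9
= 3600


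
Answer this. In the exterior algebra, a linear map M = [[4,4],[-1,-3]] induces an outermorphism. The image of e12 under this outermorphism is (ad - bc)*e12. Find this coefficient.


The outermorphism of a linear map f sends e1^e2 to f(e1)^f(e2).
f(e1) = 4*e1 - 1*e2
f(e2) = 4*e1 - 3*e2
f(e1) ^ f(e2) = (4*e1 - 1*e2) ^ (4*e1 - 3*e2)
= 4*(-3)*e12 + (-1)*4*e21
= (-12 - (-4))*e12
= -8*e12
Coefficient = -8


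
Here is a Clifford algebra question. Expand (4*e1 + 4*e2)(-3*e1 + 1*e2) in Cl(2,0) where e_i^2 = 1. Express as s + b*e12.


Expand: (4*e1 + 4*e2)(-3*e1 + 1*e2)
= 4*(-3)*e1e1 + 4*1*e1e2 + 4*(-3)*e2e1 + 4*1*e2e2
Using e1^2 = e2^2 = 1, e2e1 = -e1e2:
Scalar part s = 4*(-3) + 4*1 = -12 + 4 = -8
Bivector part b = 4*1 - 4*(-3) = 4 - (-12) = 16
uv = -8 + 16*e12


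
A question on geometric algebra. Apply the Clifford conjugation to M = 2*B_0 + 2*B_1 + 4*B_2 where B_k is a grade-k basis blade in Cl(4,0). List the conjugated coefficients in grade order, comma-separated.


Clifford conjugate sign for grade k: (-1)^(k(k+1)/2)
Grade 0: (-1)^(0*1/2) = (-1)^0 = 1, coeff 2 -> 2
Grade 1: (-1)^(1*2/2) = (-1)^1 = -1, coeff 2 -> -2
Grade 2: (-1)^(2*3/2) = (-1)^3 = -1, coeff 4 -> -4
Conjugated coefficients: 2, -2, -4


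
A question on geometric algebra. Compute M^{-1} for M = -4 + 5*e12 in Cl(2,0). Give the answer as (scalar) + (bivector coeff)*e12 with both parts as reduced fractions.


M = -4 + 5*e12, where e12^2 = -1.
Since M commutes with its reverse ~M = a - b*e12, M * ~M = a^2 - b^2*e12^2 = a^2 + b^2.
So M^{-1} = ~M / (a^2 + b^2) = (a - b*e12)/(a^2 + b^2).
a^2 + b^2 = 16 + 25 = 41
Scalar part = -4/41 = -4/41
Bivector coeff = -5/41 = -5/41
M^{-1} = -4/41 - 5/41*e12


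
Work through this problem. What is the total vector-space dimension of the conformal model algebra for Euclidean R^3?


The conformal model of R^3 uses Cl(4,1): the 3 Euclidean generators plus two extra orthogonal generators e+ (e+^2 = +1) and e- (e-^2 = -1), from which the null vectors e0, einf are built.
Number of generators m = 3 + 2 = 5.
dim Cl(p,q) = 2^m = 2^5 = 32


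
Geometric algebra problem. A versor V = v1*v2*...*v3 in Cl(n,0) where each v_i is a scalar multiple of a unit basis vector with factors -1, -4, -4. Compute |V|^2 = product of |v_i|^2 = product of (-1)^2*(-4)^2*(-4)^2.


Each vector v_i has |v_i|^2 = s_i^2
Squared scales: (-1)^2 = 1, (-4)^2 = 16, (-4)^2 = 16
|V|^2 = 1 * 16 * 16
= 256


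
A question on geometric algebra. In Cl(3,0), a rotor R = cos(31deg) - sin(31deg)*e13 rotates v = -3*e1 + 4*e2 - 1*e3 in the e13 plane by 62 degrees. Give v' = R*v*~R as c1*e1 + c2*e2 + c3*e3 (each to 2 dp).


Rotor R = cos(31deg) - sin(31deg)*e13
Rotation angle theta = 2 * 31 = 62 degrees in the e13 plane (e1 -> e3).
The component perpendicular to the plane (e2) is invariant: v'_2 = v2 = 4.00
cos(62deg) = 0.4695, sin(62deg) = 0.8829
v'_1 = v1*cos(theta) - v3*sin(theta) = -3*0.4695 - (-1)*0.8829 = -0.53
v'_3 = v1*sin(theta) + v3*cos(theta) = -3*0.8829 + (-1)*0.4695 = -3.12
v' = -0.53*e1 + 4.00*e2 - 3.12*e3


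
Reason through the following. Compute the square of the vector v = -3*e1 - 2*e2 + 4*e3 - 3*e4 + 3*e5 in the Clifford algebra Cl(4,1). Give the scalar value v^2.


v^2 = sum of c_i^2 * e_i^2
Positive signature terms (e_i^2 = +1): (-3)^2 + (-2)^2 + 4^2 + (-3)^2 = 38
Negative signature terms (e_j^2 = -1): 3^2 = 9
v^2 = 38 - 9 = 29


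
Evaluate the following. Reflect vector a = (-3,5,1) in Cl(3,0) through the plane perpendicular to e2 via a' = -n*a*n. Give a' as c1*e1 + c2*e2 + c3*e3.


Reflection formula: a' = -n*a*n, with n = e2 (unit vector, n^2 = 1).
For reflection through hyperplane perp to e2:
The component along e2 flips sign, others stay.
a = (-3, 5, 1)
a' = (-3, -5, 1)
a' = -3*e1 - 5*e2 + 1*e3


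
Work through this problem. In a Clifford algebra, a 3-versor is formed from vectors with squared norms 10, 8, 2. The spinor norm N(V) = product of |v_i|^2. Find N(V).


Spinor norm N(V) = |v1|^2 * |v2|^2 * ... * |v3|^2
= 10 * 8 * 2
Running product: 10, 80, 160
N(V) = 160


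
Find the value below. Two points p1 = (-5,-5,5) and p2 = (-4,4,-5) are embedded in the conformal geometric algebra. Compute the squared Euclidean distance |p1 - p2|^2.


p1 - p2 = (-1, -9, 10)
|p1 - p2|^2 = (-1)^2 + (-9)^2 + 10^2
= 1 + 81 + 100
= 182


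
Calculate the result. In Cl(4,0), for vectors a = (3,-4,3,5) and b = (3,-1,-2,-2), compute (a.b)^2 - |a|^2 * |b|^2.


a . b = 3*3 + (-4)*(-1) + 3*(-2) + 5*(-2)
= 9 + 4 + (-6) + (-10) = -3
|a|^2 = 3^2 + (-4)^2 + 3^2 + 5^2 = 59
|b|^2 = 3^2 + (-1)^2 + (-2)^2 + (-2)^2 = 18
(a.b)^2 = (-3)^2 = 9
|a|^2 * |b|^2 = 59 * 18 = 1062
Result = 9 - 1062 = -1053


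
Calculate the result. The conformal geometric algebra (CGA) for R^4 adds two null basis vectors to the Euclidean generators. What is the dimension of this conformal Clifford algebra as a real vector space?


The conformal model of R^4 uses Cl(5,1): the 4 Euclidean generators plus two extra orthogonal generators e+ (e+^2 = +1) and e- (e-^2 = -1), from which the null vectors e0, einf are built.
Number of generators m = 4 + 2 = 6.
dim Cl(p,q) = 2^m = 2^6 = 64


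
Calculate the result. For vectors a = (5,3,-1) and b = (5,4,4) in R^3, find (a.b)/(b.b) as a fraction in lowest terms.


Projection coefficient = (a . b) / (b . b)
a . b = 5*5 + 3*4 + (-1)*4
= 25 + 12 + (-4) = 33
b . b = 5^2 + 4^2 + 4^2
= 25 + 16 + 16 = 57
Coefficient = 33/57
In lowest terms: 11/19


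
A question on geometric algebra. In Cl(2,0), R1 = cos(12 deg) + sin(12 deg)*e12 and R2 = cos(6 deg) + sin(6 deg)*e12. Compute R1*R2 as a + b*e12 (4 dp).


Same-plane rotors commute and their half-angles add:
R1*R2 = cos(a1 + a2) + sin(a1 + a2)*e12.
a1 + a2 = 12 + 6 = 18 deg
cos(18 deg) = 0.9511
sin(18 deg) = 0.3090
R1*R2 = 0.9511 + 0.3090*e12


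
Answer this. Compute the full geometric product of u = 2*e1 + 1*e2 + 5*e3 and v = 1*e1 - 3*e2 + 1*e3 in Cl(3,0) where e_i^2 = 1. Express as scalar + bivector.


In Cl(3,0): e_i^2 = 1, e_ie_j = -e_je_i for i != j.
Scalar part = u . v = 2*1 + 1*(-3) + 5*1
= 2 + (-3) + 5 = 4
e12 coeff = 2*(-3) - 1*1 = -6 - 1 = -7
e13 coeff = 2*1 - 5*1 = 2 - 5 = -3
e23 coeff = 1*1 - 5*(-3) = 1 - (-15) = 16
uv = 4 - 7*e12 - 3*e13 + 16*e23


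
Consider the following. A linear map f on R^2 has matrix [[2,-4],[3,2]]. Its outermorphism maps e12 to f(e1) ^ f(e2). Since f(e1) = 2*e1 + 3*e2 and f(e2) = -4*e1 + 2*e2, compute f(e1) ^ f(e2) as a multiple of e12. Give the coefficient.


The outermorphism of a linear map f sends e1^e2 to f(e1)^f(e2).
f(e1) = 2*e1 + 3*e2
f(e2) = -4*e1 + 2*e2
f(e1) ^ f(e2) = (2*e1 + 3*e2) ^ (-4*e1 + 2*e2)
= 2*2*e12 + 3*(-4)*e21
= (4 - (-12))*e12
= 16*e12
Coefficient = 16


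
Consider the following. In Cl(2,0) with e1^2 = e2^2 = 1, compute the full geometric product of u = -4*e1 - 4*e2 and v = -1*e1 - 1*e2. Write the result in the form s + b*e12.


Expand: (-4*e1 - 4*e2)(-1*e1 - 1*e2)
= (-4)*(-1)*e1e1 + (-4)*(-1)*e1e2 + (-4)*(-1)*e2e1 + (-4)*(-1)*e2e2
Using e1^2 = e2^2 = 1, e2e1 = -e1e2:
Scalar part s = (-4)*(-1) + (-4)*(-1) = 4 + 4 = 8
Bivector part b = (-4)*(-1) - (-4)*(-1) = 4 - 4 = 0
uv = 8 + 0*e12


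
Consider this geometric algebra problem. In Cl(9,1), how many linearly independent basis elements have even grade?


Even subalgebra dimension = 2^(n-1)
n = 9 + 1 = 10
2^(10 - 1) = 2^9 = 512
Verification: sum of C(10,k) for even k = 1 + 45 + 210 + 210 + 45 + 1 = 512
Result = 512


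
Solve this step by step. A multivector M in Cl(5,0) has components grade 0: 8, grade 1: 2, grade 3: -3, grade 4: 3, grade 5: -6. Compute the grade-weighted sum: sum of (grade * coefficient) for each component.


Grade-weighted sum = sum of grade_k * coefficient_k
0*8 = 0
1*2 = 2
3*(-3) = -9
4*3 = 12
5*(-6) = -30
Total = 0 + 2 + (-9) + 12 + (-30) = -25


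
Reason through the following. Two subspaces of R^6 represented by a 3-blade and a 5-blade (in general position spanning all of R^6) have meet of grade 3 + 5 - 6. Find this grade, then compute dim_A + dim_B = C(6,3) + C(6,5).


Meet grade = grade(A) + grade(B) - n
= 3 + 5 - 6 = 2
C(6,3) = 20
C(6,5) = 6
dim_A + dim_B = 20 + 6 = 26


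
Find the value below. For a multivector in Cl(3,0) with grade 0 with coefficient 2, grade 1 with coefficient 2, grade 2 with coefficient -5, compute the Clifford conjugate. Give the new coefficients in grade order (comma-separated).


Clifford conjugate sign for grade k: (-1)^(k(k+1)/2)
Grade 0: (-1)^(0*1/2) = (-1)^0 = 1, coeff 2 -> 2
Grade 1: (-1)^(1*2/2) = (-1)^1 = -1, coeff 2 -> -2
Grade 2: (-1)^(2*3/2) = (-1)^3 = -1, coeff -5 -> 5
Conjugated coefficients: 2, -2, 5


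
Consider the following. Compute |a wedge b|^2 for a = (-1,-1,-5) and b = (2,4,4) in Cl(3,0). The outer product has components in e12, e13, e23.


a wedge b = (a1*b2 - a2*b1)*e12 + (a1*b3 - a3*b1)*e13 + (a2*b3 - a3*b2)*e23
e12 coeff: (-1)*4 - (-1)*2 = -4 - (-2) = -2
e13 coeff: (-1)*4 - (-5)*2 = -4 - (-10) = 6
e23 coeff: (-1)*4 - (-5)*4 = -4 - (-20) = 16
|a wedge b|^2 = (-2)^2 + 6^2 + 16^2
= 4 + 36 + 256
= 296


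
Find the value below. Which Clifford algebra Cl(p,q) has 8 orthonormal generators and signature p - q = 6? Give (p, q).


We need p + q = 8 and p - q = 6.
Adding: 2p = 8 + 6 = 14, so p = 7.
Then q = 8 - 7 = 1.
(p, q) = (7, 1)


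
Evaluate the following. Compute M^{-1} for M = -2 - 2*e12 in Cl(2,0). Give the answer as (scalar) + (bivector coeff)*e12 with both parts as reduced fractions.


M = -2 - 2*e12, where e12^2 = -1.
Since M commutes with its reverse ~M = a - b*e12, M * ~M = a^2 - b^2*e12^2 = a^2 + b^2.
So M^{-1} = ~M / (a^2 + b^2) = (a - b*e12)/(a^2 + b^2).
a^2 + b^2 = 4 + 4 = 8
Scalar part = -2/8 = -1/4
Bivector coeff = 2/8 = 1/4
M^{-1} = -1/4 + 1/4*e12


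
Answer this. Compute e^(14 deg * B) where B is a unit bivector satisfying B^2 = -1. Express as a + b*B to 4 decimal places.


For a unit bivector B with B^2 = -1, the exponential series gives
e^(theta*B) = cos(theta) + sin(theta)*B (the GA analogue of Euler's formula).
theta = 14 degrees = 0.244346 rad
cos(14 deg) = 0.9703
sin(14 deg) = 0.2419
exp(theta*B) = 0.9703 + 0.2419*B


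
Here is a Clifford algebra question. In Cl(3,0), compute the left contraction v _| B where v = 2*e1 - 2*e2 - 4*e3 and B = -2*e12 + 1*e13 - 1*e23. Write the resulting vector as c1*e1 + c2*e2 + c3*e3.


Left contraction v _| B = <vB>_1 (grade-1 part of the geometric product vB).
Using e1_|e12 = e2, e2_|e12 = -e1, e1_|e13 = e3, e3_|e13 = -e1, e2_|e23 = e3, e3_|e23 = -e2:
e1 coeff: -v2*b12 - v3*b13 = -(-2)*(-2) - (-4)*(1) = 0
e2 coeff: v1*b12 - v3*b23 = (2)*(-2) - (-4)*(-1) = -8
e3 coeff: v1*b13 + v2*b23 = (2)*(1) + (-2)*(-1) = 4
v _| B = 0*e1 - 8*e2 + 4*e3


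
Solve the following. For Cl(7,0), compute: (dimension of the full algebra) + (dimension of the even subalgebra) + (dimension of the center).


n = 7 + 0 = 7
Total dim = 2^7 = 128
Even subalgebra dim = 2^6 = 64
n is odd, so center dim = 2
Sum = 128 + 64 + 2 = 194


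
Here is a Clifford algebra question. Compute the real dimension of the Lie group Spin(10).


Spin(n) double-covers SO(n); both have Lie algebra so(n) of dimension n(n-1)/2.
n = 10
n(n-1) = 10 * 9 = 90
dim Spin(10) = 90/2 = 45


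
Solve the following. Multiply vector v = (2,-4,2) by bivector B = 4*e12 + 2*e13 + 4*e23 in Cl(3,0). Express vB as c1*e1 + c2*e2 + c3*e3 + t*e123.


vB has grade-1 (vector) and grade-3 (trivector) parts: vB = (v _| B) + (v ^ B).
Vector part <vB>_1:
  e1: -v2*b12 - v3*b13 = -(-4)*(4) - (2)*(2) = 12
  e2: v1*b12 - v3*b23 = (2)*(4) - (2)*(4) = 0
  e3: v1*b13 + v2*b23 = (2)*(2) + (-4)*(4) = -12
Trivector part <vB>_3:
  e123: v1*b23 - v2*b13 + v3*b12 = (2)*(4) - (-4)*(2) + (2)*(4) = 24
vB = 12*e1 + 0*e2 - 12*e3 + 24*e123


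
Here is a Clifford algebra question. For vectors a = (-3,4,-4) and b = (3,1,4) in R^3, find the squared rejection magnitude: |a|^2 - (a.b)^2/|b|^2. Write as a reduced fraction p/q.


|a|^2 = (-3)^2 + 4^2 + (-4)^2 = 41
|b|^2 = 3^2 + 1^2 + 4^2 = 26
a . b = (-3)*3 + 4*1 + (-4)*4 = -21
(a.b)^2 = (-21)^2 = 441
|rej|^2 = 41 - 441/26
= (1066 - 441)/26
= 625/26
In lowest terms: 625/26


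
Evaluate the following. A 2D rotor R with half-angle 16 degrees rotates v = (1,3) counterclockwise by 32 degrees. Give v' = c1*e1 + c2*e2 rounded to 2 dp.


Rotor R = cos(16deg) - sin(16deg)*e12
Rotation angle theta = 2 * 16 = 32 degrees
v' = R*v*~R rotates v by theta.
cos(32deg) = 0.8480, sin(32deg) = 0.5299
v'_1 = 1*cos(32deg) - 3*sin(32deg)
= 1*0.8480 - 3*0.5299
= -0.74
v'_2 = 1*sin(32deg) + 3*cos(32deg)
= 1*0.5299 + 3*0.8480
= 3.07
v' = -0.74*e1 + 3.07*e2


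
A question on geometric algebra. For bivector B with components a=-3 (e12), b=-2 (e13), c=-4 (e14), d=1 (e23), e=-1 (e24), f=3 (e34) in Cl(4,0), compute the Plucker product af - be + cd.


Plucker relation: af - be + cd
a*f = (-3)*3 = -9
b*e = (-2)*(-1) = 2
c*d = (-4)*1 = -4
af - be + cd = -9 - 2 + (-4)
= -15


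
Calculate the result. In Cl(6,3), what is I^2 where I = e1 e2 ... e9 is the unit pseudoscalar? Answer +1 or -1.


The pseudoscalar I = e1...e_n (product of all n generators) of Cl(p,q) satisfies I^2 = (-1)^(q + n(n-1)/2).
p = 6, q = 3, n = p + q = 9
n(n-1)/2 = 9 * 8 / 2 = 36
Exponent = q + n(n-1)/2 = 3 + 36 = 39
I^2 = (-1)^39 = -1


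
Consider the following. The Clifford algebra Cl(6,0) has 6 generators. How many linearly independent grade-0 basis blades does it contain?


Number of grade-k basis blades in Cl(p,q) with n = p + q is C(n, k).
n = 6 + 0 = 6
C(6, 0) = 6! / (0! * 6!)
= 720 / (1 * 720)
= 1


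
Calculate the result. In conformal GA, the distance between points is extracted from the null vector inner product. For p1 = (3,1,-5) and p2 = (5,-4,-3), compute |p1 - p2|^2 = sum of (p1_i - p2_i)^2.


p1 - p2 = (-2, 5, -2)
|p1 - p2|^2 = (-2)^2 + 5^2 + (-2)^2
= 4 + 25 + 4
= 33


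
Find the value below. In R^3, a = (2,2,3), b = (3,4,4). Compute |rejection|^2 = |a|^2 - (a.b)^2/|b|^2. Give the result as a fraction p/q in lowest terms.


|a|^2 = 2^2 + 2^2 + 3^2 = 17
|b|^2 = 3^2 + 4^2 + 4^2 = 41
a . b = 2*3 + 2*4 + 3*4 = 26
(a.b)^2 = 26^2 = 676
|rej|^2 = 17 - 676/41
= (697 - 676)/41
= 21/41
In lowest terms: 21/41


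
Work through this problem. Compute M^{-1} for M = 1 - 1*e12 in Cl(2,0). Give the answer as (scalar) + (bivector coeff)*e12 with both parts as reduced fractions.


M = 1 - 1*e12, where e12^2 = -1.
Since M commutes with its reverse ~M = a - b*e12, M * ~M = a^2 - b^2*e12^2 = a^2 + b^2.
So M^{-1} = ~M / (a^2 + b^2) = (a - b*e12)/(a^2 + b^2).
a^2 + b^2 = 1 + 1 = 2
Scalar part = 1/2 = 1/2
Bivector coeff = 1/2 = 1/2
M^{-1} = 1/2 + 1/2*e12


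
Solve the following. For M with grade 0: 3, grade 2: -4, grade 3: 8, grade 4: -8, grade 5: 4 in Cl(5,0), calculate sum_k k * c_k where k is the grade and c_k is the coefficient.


Grade-weighted sum = sum of grade_k * coefficient_k
0*3 = 0
2*(-4) = -8
3*8 = 24
4*(-8) = -32
5*4 = 20
Total = 0 + (-8) + 24 + (-32) + 20 = 4


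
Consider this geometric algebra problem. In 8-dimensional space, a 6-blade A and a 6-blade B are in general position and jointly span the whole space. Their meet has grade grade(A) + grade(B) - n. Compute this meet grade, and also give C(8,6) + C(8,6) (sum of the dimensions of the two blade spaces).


Meet grade = grade(A) + grade(B) - n
= 6 + 6 - 8 = 4
C(8,6) = 28
C(8,6) = 28
dim_A + dim_B = 28 + 28 = 56


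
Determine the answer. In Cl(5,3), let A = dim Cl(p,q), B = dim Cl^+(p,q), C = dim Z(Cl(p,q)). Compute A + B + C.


n = 5 + 3 = 8
Total dim = 2^8 = 256
Even subalgebra dim = 2^7 = 128
n is even, so center dim = 1
Sum = 256 + 128 + 1 = 385


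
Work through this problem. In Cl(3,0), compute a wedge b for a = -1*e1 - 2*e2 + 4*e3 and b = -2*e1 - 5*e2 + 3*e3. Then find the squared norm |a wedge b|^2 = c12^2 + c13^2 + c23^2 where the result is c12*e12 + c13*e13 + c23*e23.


a wedge b = (a1*b2 - a2*b1)*e12 + (a1*b3 - a3*b1)*e13 + (a2*b3 - a3*b2)*e23
e12 coeff: (-1)*(-5) - (-2)*(-2) = 5 - 4 = 1
e13 coeff: (-1)*3 - 4*(-2) = -3 - (-8) = 5
e23 coeff: (-2)*3 - 4*(-5) = -6 - (-20) = 14
|a wedge b|^2 = 1^2 + 5^2 + 14^2
= 1 + 25 + 196
= 222


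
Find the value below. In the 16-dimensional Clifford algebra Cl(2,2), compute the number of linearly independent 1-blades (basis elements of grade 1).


Number of grade-k basis blades in Cl(p,q) with n = p + q is C(n, k).
n = 2 + 2 = 4
C(4, 1) = 4! / (1! * 3!)
= 24 / (1 * 6)
= 4


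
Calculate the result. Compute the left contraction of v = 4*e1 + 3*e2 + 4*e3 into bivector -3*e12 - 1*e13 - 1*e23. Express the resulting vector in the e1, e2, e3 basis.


Left contraction v _| B = <vB>_1 (grade-1 part of the geometric product vB).
Using e1_|e12 = e2, e2_|e12 = -e1, e1_|e13 = e3, e3_|e13 = -e1, e2_|e23 = e3, e3_|e23 = -e2:
e1 coeff: -v2*b12 - v3*b13 = -(3)*(-3) - (4)*(-1) = 13
e2 coeff: v1*b12 - v3*b23 = (4)*(-3) - (4)*(-1) = -8
e3 coeff: v1*b13 + v2*b23 = (4)*(-1) + (3)*(-1) = -7
v _| B = 13*e1 - 8*e2 - 7*e3


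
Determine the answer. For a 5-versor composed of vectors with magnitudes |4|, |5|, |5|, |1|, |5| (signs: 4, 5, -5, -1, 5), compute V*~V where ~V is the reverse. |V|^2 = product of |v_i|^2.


Each vector v_i has |v_i|^2 = s_i^2
Squared scales: 4^2 = 16, 5^2 = 25, (-5)^2 = 25, (-1)^2 = 1, 5^2 = 25
|V|^2 = 16 * 25 * 25 * 1 * 25
= 250000


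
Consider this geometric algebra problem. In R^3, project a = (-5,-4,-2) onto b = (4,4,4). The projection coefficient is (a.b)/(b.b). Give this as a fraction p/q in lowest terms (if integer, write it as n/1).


Projection coefficient = (a . b) / (b . b)
a . b = (-5)*4 + (-4)*4 + (-2)*4
= -20 + (-16) + (-8) = -44
b . b = 4^2 + 4^2 + 4^2
= 16 + 16 + 16 = 48
Coefficient = -44/48
In lowest terms: -11/12


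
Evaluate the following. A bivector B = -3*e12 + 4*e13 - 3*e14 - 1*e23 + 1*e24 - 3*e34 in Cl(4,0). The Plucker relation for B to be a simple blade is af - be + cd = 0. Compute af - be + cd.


Plucker relation: af - be + cd
a*f = (-3)*(-3) = 9
b*e = 4*1 = 4
c*d = (-3)*(-1) = 3
af - be + cd = 9 - 4 + 3
= 8


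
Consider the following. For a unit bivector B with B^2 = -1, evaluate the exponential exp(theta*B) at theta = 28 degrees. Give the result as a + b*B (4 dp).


For a unit bivector B with B^2 = -1, the exponential series gives
e^(theta*B) = cos(theta) + sin(theta)*B (the GA analogue of Euler's formula).
theta = 28 degrees = 0.488692 rad
cos(28 deg) = 0.8829
sin(28 deg) = 0.4695
exp(theta*B) = 0.8829 + 0.4695*B


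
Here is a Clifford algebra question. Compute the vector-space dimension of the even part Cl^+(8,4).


Even subalgebra dimension = 2^(n-1)
n = 8 + 4 = 12
2^(12 - 1) = 2^11 = 2048
Verification: sum of C(12,k) for even k = 1 + 66 + 495 + 924 + 495 + 66 + 1 = 2048
Result = 2048


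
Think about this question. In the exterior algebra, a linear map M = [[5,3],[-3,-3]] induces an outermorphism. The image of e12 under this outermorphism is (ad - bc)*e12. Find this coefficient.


The outermorphism of a linear map f sends e1^e2 to f(e1)^f(e2).
f(e1) = 5*e1 - 3*e2
f(e2) = 3*e1 - 3*e2
f(e1) ^ f(e2) = (5*e1 - 3*e2) ^ (3*e1 - 3*e2)
= 5*(-3)*e12 + (-3)*3*e21
= (-15 - (-9))*e12
= -6*e12
Coefficient = -6


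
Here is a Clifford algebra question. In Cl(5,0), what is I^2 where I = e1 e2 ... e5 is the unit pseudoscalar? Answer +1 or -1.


The pseudoscalar I = e1...e_n (product of all n generators) of Cl(p,q) satisfies I^2 = (-1)^(q + n(n-1)/2).
p = 5, q = 0, n = p + q = 5
n(n-1)/2 = 5 * 4 / 2 = 10
Exponent = q + n(n-1)/2 = 0 + 10 = 10
I^2 = (-1)^10 = +1


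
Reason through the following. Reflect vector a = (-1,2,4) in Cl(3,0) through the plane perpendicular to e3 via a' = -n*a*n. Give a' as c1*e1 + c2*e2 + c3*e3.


Reflection formula: a' = -n*a*n, with n = e3 (unit vector, n^2 = 1).
For reflection through hyperplane perp to e3:
The component along e3 flips sign, others stay.
a = (-1, 2, 4)
a' = (-1, 2, -4)
a' = -1*e1 + 2*e2 - 4*e3


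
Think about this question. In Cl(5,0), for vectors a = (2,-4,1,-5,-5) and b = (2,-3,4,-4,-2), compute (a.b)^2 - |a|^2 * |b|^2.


a . b = 2*2 + (-4)*(-3) + 1*4 + (-5)*(-4) + (-5)*(-2)
= 4 + 12 + 4 + 20 + 10 = 50
|a|^2 = 2^2 + (-4)^2 + 1^2 + (-5)^2 + (-5)^2 = 71
|b|^2 = 2^2 + (-3)^2 + 4^2 + (-4)^2 + (-2)^2 = 49
(a.b)^2 = 50^2 = 2500
|a|^2 * |b|^2 = 71 * 49 = 3479
Result = 2500 - 3479 = -979


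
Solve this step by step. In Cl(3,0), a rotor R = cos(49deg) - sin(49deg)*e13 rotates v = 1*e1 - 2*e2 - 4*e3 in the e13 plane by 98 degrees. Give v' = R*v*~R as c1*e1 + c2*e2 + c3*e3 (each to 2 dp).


Rotor R = cos(49deg) - sin(49deg)*e13
Rotation angle theta = 2 * 49 = 98 degrees in the e13 plane (e1 -> e3).
The component perpendicular to the plane (e2) is invariant: v'_2 = v2 = -2.00
cos(98deg) = -0.1392, sin(98deg) = 0.9903
v'_1 = v1*cos(theta) - v3*sin(theta) = 1*(-0.1392) - (-4)*0.9903 = 3.82
v'_3 = v1*sin(theta) + v3*cos(theta) = 1*0.9903 + (-4)*(-0.1392) = 1.55
v' = 3.82*e1 - 2.00*e2 + 1.55*e3


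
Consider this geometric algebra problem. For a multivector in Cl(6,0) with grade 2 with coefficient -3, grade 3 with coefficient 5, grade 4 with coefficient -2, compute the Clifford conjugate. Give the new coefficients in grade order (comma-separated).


Clifford conjugate sign for grade k: (-1)^(k(k+1)/2)
Grade 2: (-1)^(2*3/2) = (-1)^3 = -1, coeff -3 -> 3
Grade 3: (-1)^(3*4/2) = (-1)^6 = 1, coeff 5 -> 5
Grade 4: (-1)^(4*5/2) = (-1)^10 = 1, coeff -2 -> -2
Conjugated coefficients: 3, 5, -2


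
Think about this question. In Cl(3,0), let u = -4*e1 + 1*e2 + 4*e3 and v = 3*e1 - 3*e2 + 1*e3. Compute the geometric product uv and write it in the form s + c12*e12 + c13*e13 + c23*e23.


In Cl(3,0): e_i^2 = 1, e_ie_j = -e_je_i for i != j.
Scalar part = u . v = (-4)*3 + 1*(-3) + 4*1
= -12 + (-3) + 4 = -11
e12 coeff = (-4)*(-3) - 1*3 = 12 - 3 = 9
e13 coeff = (-4)*1 - 4*3 = -4 - 12 = -16
e23 coeff = 1*1 - 4*(-3) = 1 - (-12) = 13
uv = -11 + 9*e12 - 16*e13 + 13*e23


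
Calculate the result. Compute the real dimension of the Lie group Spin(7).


Spin(n) double-covers SO(n); both have Lie algebra so(n) of dimension n(n-1)/2.
n = 7
n(n-1) = 7 * 6 = 42
dim Spin(7) = 42/2 = 21


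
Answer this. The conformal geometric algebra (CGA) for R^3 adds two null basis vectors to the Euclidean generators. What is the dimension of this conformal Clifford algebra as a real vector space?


The conformal model of R^3 uses Cl(4,1): the 3 Euclidean generators plus two extra orthogonal generators e+ (e+^2 = +1) and e- (e-^2 = -1), from which the null vectors e0, einf are built.
Number of generators m = 3 + 2 = 5.
dim Cl(p,q) = 2^m = 2^5 = 32


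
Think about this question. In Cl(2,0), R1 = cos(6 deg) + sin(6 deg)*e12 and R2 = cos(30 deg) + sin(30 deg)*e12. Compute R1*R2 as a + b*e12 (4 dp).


Same-plane rotors commute and their half-angles add:
R1*R2 = cos(a1 + a2) + sin(a1 + a2)*e12.
a1 + a2 = 6 + 30 = 36 deg
cos(36 deg) = 0.8090
sin(36 deg) = 0.5878
R1*R2 = 0.8090 + 0.5878*e12


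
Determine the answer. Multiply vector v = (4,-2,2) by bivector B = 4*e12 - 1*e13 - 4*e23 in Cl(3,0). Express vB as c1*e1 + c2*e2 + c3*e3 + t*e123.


vB has grade-1 (vector) and grade-3 (trivector) parts: vB = (v _| B) + (v ^ B).
Vector part <vB>_1:
  e1: -v2*b12 - v3*b13 = -(-2)*(4) - (2)*(-1) = 10
  e2: v1*b12 - v3*b23 = (4)*(4) - (2)*(-4) = 24
  e3: v1*b13 + v2*b23 = (4)*(-1) + (-2)*(-4) = 4
Trivector part <vB>_3:
  e123: v1*b23 - v2*b13 + v3*b12 = (4)*(-4) - (-2)*(-1) + (2)*(4) = -10
vB = 10*e1 + 24*e2 + 4*e3 - 10*e123


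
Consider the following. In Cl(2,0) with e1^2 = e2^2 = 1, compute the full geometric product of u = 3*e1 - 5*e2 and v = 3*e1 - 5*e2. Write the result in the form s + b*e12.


Expand: (3*e1 - 5*e2)(3*e1 - 5*e2)
= 3*3*e1e1 + 3*(-5)*e1e2 + (-5)*3*e2e1 + (-5)*(-5)*e2e2
Using e1^2 = e2^2 = 1, e2e1 = -e1e2:
Scalar part s = 3*3 + (-5)*(-5) = 9 + 25 = 34
Bivector part b = 3*(-5) - (-5)*3 = -15 - (-15) = 0
uv = 34 + 0*e12


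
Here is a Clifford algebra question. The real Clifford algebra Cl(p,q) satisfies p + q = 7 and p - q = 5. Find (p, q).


We need p + q = 7 and p - q = 5.
Adding: 2p = 7 + 5 = 12, so p = 6.
Then q = 7 - 6 = 1.
(p, q) = (6, 1)


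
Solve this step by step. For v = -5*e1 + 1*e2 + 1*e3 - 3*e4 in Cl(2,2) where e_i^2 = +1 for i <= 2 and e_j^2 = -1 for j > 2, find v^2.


v^2 = sum of c_i^2 * e_i^2
Positive signature terms (e_i^2 = +1): (-5)^2 + 1^2 = 26
Negative signature terms (e_j^2 = -1): 1^2 + (-3)^2 = 10
v^2 = 26 - 10 = 16


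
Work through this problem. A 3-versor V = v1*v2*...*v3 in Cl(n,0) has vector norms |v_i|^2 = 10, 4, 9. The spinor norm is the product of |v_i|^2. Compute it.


Spinor norm N(V) = |v1|^2 * |v2|^2 * ... * |v3|^2
= 10 * 4 * 9
Running product: 10, 40, 360
N(V) = 360


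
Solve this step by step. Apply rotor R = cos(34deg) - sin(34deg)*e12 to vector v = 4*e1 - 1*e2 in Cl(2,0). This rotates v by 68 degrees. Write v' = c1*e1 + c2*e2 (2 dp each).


Rotor R = cos(34deg) - sin(34deg)*e12
Rotation angle theta = 2 * 34 = 68 degrees
v' = R*v*~R rotates v by theta.
cos(68deg) = 0.3746, sin(68deg) = 0.9272
v'_1 = 4*cos(68deg) - (-1)*sin(68deg)
= 4*0.3746 - (-1)*0.9272
= 2.43
v'_2 = 4*sin(68deg) + (-1)*cos(68deg)
= 4*0.9272 + (-1)*0.3746
= 3.33
v' = 2.43*e1 + 3.33*e2


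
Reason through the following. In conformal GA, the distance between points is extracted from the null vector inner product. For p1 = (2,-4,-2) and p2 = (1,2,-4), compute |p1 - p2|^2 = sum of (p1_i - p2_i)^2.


p1 - p2 = (1, -6, 2)
|p1 - p2|^2 = 1^2 + (-6)^2 + 2^2
= 1 + 36 + 4
= 41


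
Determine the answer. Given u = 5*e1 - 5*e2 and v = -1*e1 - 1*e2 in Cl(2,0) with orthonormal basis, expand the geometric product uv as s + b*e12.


Expand: (5*e1 - 5*e2)(-1*e1 - 1*e2)
= 5*(-1)*e1e1 + 5*(-1)*e1e2 + (-5)*(-1)*e2e1 + (-5)*(-1)*e2e2
Using e1^2 = e2^2 = 1, e2e1 = -e1e2:
Scalar part s = 5*(-1) + (-5)*(-1) = -5 + 5 = 0
Bivector part b = 5*(-1) - (-5)*(-1) = -5 - 5 = -10
uv = 0 - 10*e12


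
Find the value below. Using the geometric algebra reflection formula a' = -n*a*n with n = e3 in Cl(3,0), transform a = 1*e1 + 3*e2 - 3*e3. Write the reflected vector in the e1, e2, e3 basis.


Reflection formula: a' = -n*a*n, with n = e3 (unit vector, n^2 = 1).
For reflection through hyperplane perp to e3:
The component along e3 flips sign, others stay.
a = (1, 3, -3)
a' = (1, 3, 3)
a' = 1*e1 + 3*e2 + 3*e3


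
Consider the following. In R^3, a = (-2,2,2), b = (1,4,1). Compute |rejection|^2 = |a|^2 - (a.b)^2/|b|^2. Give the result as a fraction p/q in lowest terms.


|a|^2 = (-2)^2 + 2^2 + 2^2 = 12
|b|^2 = 1^2 + 4^2 + 1^2 = 18
a . b = (-2)*1 + 2*4 + 2*1 = 8
(a.b)^2 = 8^2 = 64
|rej|^2 = 12 - 64/18
= (216 - 64)/18
= 152/18
In lowest terms: 76/9


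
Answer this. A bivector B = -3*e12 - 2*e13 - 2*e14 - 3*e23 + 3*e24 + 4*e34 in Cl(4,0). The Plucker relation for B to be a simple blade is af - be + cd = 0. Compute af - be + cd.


Plucker relation: af - be + cd
a*f = (-3)*4 = -12
b*e = (-2)*3 = -6
c*d = (-2)*(-3) = 6
af - be + cd = -12 - (-6) + 6
= 0


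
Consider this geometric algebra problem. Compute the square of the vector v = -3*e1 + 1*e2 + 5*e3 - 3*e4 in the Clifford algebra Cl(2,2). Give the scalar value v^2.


v^2 = sum of c_i^2 * e_i^2
Positive signature terms (e_i^2 = +1): (-3)^2 + 1^2 = 10
Negative signature terms (e_j^2 = -1): 5^2 + (-3)^2 = 34
v^2 = 10 - 34 = -24


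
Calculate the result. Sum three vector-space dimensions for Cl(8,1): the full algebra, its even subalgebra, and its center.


n = 8 + 1 = 9
Total dim = 2^9 = 512
Even subalgebra dim = 2^8 = 256
n is odd, so center dim = 2
Sum = 512 + 256 + 2 = 770


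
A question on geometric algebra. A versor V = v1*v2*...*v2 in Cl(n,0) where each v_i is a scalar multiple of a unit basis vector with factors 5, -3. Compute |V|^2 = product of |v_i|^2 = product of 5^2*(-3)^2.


Each vector v_i has |v_i|^2 = s_i^2
Squared scales: 5^2 = 25, (-3)^2 = 9
|V|^2 = 25 * 9
= 225


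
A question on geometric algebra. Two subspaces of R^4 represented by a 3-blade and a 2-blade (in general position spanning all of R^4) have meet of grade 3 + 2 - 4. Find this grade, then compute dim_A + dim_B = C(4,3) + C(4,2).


Meet grade = grade(A) + grade(B) - n
= 3 + 2 - 4 = 1
C(4,3) = 4
C(4,2) = 6
dim_A + dim_B = 4 + 6 = 10


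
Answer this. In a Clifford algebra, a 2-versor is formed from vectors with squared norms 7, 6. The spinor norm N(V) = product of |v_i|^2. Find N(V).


Spinor norm N(V) = |v1|^2 * |v2|^2 * ... * |v2|^2
= 7 * 6
Running product: 7, 42
N(V) = 42


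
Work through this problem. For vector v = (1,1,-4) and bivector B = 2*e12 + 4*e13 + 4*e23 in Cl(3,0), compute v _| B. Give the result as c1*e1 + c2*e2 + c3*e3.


Left contraction v _| B = <vB>_1 (grade-1 part of the geometric product vB).
Using e1_|e12 = e2, e2_|e12 = -e1, e1_|e13 = e3, e3_|e13 = -e1, e2_|e23 = e3, e3_|e23 = -e2:
e1 coeff: -v2*b12 - v3*b13 = -(1)*(2) - (-4)*(4) = 14
e2 coeff: v1*b12 - v3*b23 = (1)*(2) - (-4)*(4) = 18
e3 coeff: v1*b13 + v2*b23 = (1)*(4) + (1)*(4) = 8
v _| B = 14*e1 + 18*e2 + 8*e3


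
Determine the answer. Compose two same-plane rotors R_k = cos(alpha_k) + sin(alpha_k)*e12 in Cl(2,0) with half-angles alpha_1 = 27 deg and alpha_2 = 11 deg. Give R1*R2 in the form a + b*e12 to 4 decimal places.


Same-plane rotors commute and their half-angles add:
R1*R2 = cos(a1 + a2) + sin(a1 + a2)*e12.
a1 + a2 = 27 + 11 = 38 deg
cos(38 deg) = 0.7880
sin(38 deg) = 0.6157
R1*R2 = 0.7880 + 0.6157*e12


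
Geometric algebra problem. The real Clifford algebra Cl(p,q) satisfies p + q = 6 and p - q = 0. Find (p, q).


We need p + q = 6 and p - q = 0.
Adding: 2p = 6 + 0 = 6, so p = 3.
Then q = 6 - 3 = 3.
(p, q) = (3, 3)


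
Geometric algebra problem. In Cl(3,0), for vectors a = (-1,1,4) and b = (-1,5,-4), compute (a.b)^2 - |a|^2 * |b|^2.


a . b = (-1)*(-1) + 1*5 + 4*(-4)
= 1 + 5 + (-16) = -10
|a|^2 = (-1)^2 + 1^2 + 4^2 = 18
|b|^2 = (-1)^2 + 5^2 + (-4)^2 = 42
(a.b)^2 = (-10)^2 = 100
|a|^2 * |b|^2 = 18 * 42 = 756
Result = 100 - 756 = -656


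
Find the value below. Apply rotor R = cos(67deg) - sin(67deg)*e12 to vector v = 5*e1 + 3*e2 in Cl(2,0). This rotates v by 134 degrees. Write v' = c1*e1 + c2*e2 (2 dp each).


Rotor R = cos(67deg) - sin(67deg)*e12
Rotation angle theta = 2 * 67 = 134 degrees
v' = R*v*~R rotates v by theta.
cos(134deg) = -0.6947, sin(134deg) = 0.7193
v'_1 = 5*cos(134deg) - 3*sin(134deg)
= 5*(-0.6947) - 3*0.7193
= -5.63
v'_2 = 5*sin(134deg) + 3*cos(134deg)
= 5*0.7193 + 3*(-0.6947)
= 1.51
v' = -5.63*e1 + 1.51*e2


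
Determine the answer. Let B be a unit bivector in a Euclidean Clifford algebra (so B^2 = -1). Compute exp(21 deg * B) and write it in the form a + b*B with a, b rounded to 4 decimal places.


For a unit bivector B with B^2 = -1, the exponential series gives
e^(theta*B) = cos(theta) + sin(theta)*B (the GA analogue of Euler's formula).
theta = 21 degrees = 0.366519 rad
cos(21 deg) = 0.9336
sin(21 deg) = 0.3584
exp(theta*B) = 0.9336 + 0.3584*B


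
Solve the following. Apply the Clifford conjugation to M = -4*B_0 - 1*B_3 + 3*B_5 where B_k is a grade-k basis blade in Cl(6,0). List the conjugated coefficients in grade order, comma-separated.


Clifford conjugate sign for grade k: (-1)^(k(k+1)/2)
Grade 0: (-1)^(0*1/2) = (-1)^0 = 1, coeff -4 -> -4
Grade 3: (-1)^(3*4/2) = (-1)^6 = 1, coeff -1 -> -1
Grade 5: (-1)^(5*6/2) = (-1)^15 = -1, coeff 3 -> -3
Conjugated coefficients: -4, -1, -3


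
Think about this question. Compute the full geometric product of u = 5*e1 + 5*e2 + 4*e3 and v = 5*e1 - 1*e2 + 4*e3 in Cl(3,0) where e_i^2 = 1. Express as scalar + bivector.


In Cl(3,0): e_i^2 = 1, e_ie_j = -e_je_i for i != j.
Scalar part = u . v = 5*5 + 5*(-1) + 4*4
= 25 + (-5) + 16 = 36
e12 coeff = 5*(-1) - 5*5 = -5 - 25 = -30
e13 coeff = 5*4 - 4*5 = 20 - 20 = 0
e23 coeff = 5*4 - 4*(-1) = 20 - (-4) = 24
uv = 36 - 30*e12 + 0*e13 + 24*e23


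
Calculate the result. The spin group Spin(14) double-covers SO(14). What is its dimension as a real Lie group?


Spin(n) double-covers SO(n); both have Lie algebra so(n) of dimension n(n-1)/2.
n = 14
n(n-1) = 14 * 13 = 182
dim Spin(14) = 182/2 = 91


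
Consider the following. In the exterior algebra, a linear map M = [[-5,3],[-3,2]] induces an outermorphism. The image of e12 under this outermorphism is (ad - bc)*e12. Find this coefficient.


The outermorphism of a linear map f sends e1^e2 to f(e1)^f(e2).
f(e1) = -5*e1 - 3*e2
f(e2) = 3*e1 + 2*e2
f(e1) ^ f(e2) = (-5*e1 - 3*e2) ^ (3*e1 + 2*e2)
= (-5)*2*e12 + (-3)*3*e21
= (-10 - (-9))*e12
= -1*e12
Coefficient = -1


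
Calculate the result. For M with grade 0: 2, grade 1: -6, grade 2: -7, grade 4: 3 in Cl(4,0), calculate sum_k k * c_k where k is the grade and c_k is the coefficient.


Grade-weighted sum = sum of grade_k * coefficient_k
0*2 = 0
1*(-6) = -6
2*(-7) = -14
4*3 = 12
Total = 0 + (-6) + (-14) + 12 = -8


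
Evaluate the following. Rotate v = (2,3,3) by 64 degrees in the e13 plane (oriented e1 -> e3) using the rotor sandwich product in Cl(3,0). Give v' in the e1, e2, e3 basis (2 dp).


Rotor R = cos(32deg) - sin(32deg)*e13
Rotation angle theta = 2 * 32 = 64 degrees in the e13 plane (e1 -> e3).
The component perpendicular to the plane (e2) is invariant: v'_2 = v2 = 3.00
cos(64deg) = 0.4384, sin(64deg) = 0.8988
v'_1 = v1*cos(theta) - v3*sin(theta) = 2*0.4384 - 3*0.8988 = -1.82
v'_3 = v1*sin(theta) + v3*cos(theta) = 2*0.8988 + 3*0.4384 = 3.11
v' = -1.82*e1 + 3.00*e2 + 3.11*e3


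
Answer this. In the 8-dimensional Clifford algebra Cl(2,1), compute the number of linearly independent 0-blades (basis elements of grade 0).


Number of grade-k basis blades in Cl(p,q) with n = p + q is C(n, k).
n = 2 + 1 = 3
C(3, 0) = 3! / (0! * 3!)
= 6 / (1 * 6)
= 1
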